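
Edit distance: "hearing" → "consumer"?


Word 1: "hearing" (length 7)
Word 2: "consumer" (length 8)
One optimal edit sequence (insert/delete/substitute each cost 1):
  1. insert 'c'  (+1)
  2. substitute 'h' -> 'o'  (+1)
  3. substitute 'e' -> 'n'  (+1)
  4. substitute 'a' -> 's'  (+1)
  5. substitute 'r' -> 'u'  (+1)
  6. substitute 'i' -> 'm'  (+1)
  7. substitute 'n' -> 'e'  (+1)
  8. substitute 'g' -> 'r'  (+1)
Total edit operations: 8
Edit distance = 8


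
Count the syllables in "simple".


Word: "simple"
Syllable breakdown: sim | ple
Counting: 2 parts
= 2 syllables


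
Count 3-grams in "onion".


Word: "onion" (length 5)
Number of 3-grams = length - 3 + 1 = 5 - 3 + 1
= 3


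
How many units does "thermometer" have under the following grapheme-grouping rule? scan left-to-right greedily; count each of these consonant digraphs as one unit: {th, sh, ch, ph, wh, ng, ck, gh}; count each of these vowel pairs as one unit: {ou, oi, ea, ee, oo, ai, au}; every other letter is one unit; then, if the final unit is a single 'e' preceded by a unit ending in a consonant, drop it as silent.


Word: "thermometer" (11 letters)
Left-to-right scan:
  1. 'th' (digraph)
  2. 'e' (letter)
  3. 'r' (letter)
  4. 'm' (letter)
  5. 'o' (letter)
  6. 'm' (letter)
  7. 'e' (letter)
  8. 't' (letter)
  9. 'e' (letter)
  10. 'r' (letter)
Units from scan: 10
Sound units = 10 units


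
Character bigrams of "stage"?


Word: "stage" (length 5)
Number of bigrams = 5 - 2 + 1 = 4
  Position 0: "st"
  Position 1: "ta"
  Position 2: "ag"
  Position 3: "ge"
Bigrams = "st", "ta", "ag", "ge"


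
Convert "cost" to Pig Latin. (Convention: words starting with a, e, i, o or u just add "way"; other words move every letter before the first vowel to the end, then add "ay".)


Word: "cost"
Starts with consonant(s) → move to end, add 'ay'
Consonant cluster: "c"
Pig Latin = "ostcay"


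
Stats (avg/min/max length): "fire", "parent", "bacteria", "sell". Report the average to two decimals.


Lengths: "fire"=4, "parent"=6, "bacteria"=8, "sell"=4
Sum = 22, Count = 4
Average = 22/4 = 5.50
= avg=5.50, min=4, max=8


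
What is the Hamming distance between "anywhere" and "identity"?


Comparing character by character (same length = 8):
  Pos 0: 'a' vs 'i' !=
  Pos 1: 'n' vs 'd' !=
  Pos 2: 'y' vs 'e' !=
  Pos 3: 'w' vs 'n' !=
  Pos 4: 'h' vs 't' !=
  Pos 5: 'e' vs 'i' !=
  Pos 6: 'r' vs 't' !=
  Pos 7: 'e' vs 'y' !=
Hamming distance = 8


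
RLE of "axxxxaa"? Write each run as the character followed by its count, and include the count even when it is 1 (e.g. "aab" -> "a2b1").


String: "axxxxaa"
Scanning for consecutive runs:
  'a' x 1
  'x' x 4
  'a' x 2
RLE = "a1x4a2"


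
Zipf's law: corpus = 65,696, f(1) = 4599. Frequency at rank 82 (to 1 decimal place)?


Zipf's law: f(r) = f(1) / r
f(1) = 4599
f(82) = 4599 / 82
= 56.1 occurrences


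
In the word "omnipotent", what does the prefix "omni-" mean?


Prefix: omni-
As in: omnipotent -> omni- + potent
Meaning = all


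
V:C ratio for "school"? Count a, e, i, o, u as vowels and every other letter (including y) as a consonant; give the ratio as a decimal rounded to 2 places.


Word: "school"
Vowels (a,e,i,o,u): 2
Consonants: 4
Ratio = 2/4
= 0.50


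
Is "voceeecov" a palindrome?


Word: "voceeecov"
Reversed: "voceeecov"
Forward == Backward? voceeecov == voceeecov
Palindrome = Yes


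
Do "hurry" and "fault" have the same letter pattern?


Pattern of "hurry": [0, 1, 2, 2, 3]
Pattern of "fault": [0, 1, 2, 3, 4]
Patterns do not match
Same pattern = No


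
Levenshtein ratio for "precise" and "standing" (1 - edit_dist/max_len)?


Word 1: "precise" (length 7)
Word 2: "standing" (length 8)
One optimal edit sequence:
  1. insert 's'  (+1)
  2. substitute 'p' -> 't'  (+1)
  3. substitute 'r' -> 'a'  (+1)
  4. substitute 'e' -> 'n'  (+1)
  5. substitute 'c' -> 'd'  (+1)
  6. keep 'i'
  7. substitute 's' -> 'n'  (+1)
  8. substitute 'e' -> 'g'  (+1)
Edit distance = 7
Max length = max(7, 8) = 8
Similarity = 1 - 7/8
= 0.1250


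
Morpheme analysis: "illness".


Word: "illness"
Morphemes: ill + -ness
Each morpheme carries meaning
= 2 morphemes


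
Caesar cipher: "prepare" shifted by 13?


Word: "prepare"
Shift: 13
Each letter → (letter + shift) mod 26:
  'p' (15) + 13 = 2 → 'c'
  'r' (17) + 13 = 4 → 'e'
  'e' (4) + 13 = 17 → 'r'
  'p' (15) + 13 = 2 → 'c'
  'a' (0) + 13 = 13 → 'n'
  'r' (17) + 13 = 4 → 'e'
  'e' (4) + 13 = 17 → 'r'
Result = "cercner"


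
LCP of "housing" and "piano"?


Word 1: "housing"
Word 2: "piano"
Comparing from start:
  Pos 0: 'h' != 'p' (stop)
LCP = "" (length 0)


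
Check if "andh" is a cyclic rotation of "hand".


Word: "hand", Candidate: "andh"
Method: check if candidate is substring of word+word
"handhand" contains "andh"? Yes
Is rotation = Yes


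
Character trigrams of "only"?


Word: "only" (length 4)
Number of trigrams = 4 - 3 + 1 = 2
  Position 0: "onl"
  Position 1: "nly"
Trigrams = "onl", "nly"


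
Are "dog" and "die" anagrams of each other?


Word 1: "dog" → sorted: dgo
Word 2: "die" → sorted: dei
Same letters? dgo != dei
Anagram = No


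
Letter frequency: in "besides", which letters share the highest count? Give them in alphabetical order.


Word: "besides"
Letter counts:
  'b': 1
  'd': 1
  'e': 2
  'i': 1
  's': 2
Maximum count = 2
Most frequent = 'e', 's' (2 times each)


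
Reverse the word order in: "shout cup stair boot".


Original: "shout cup stair boot"
Words (1..n): shout | cup | stair | boot
Reversed (n..1): boot | stair | cup | shout
Result = "boot stair cup shout"


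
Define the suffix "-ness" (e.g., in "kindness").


Suffix: -ness
Example: kindness (kind + -ness)
Meaning = state of being


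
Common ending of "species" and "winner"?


Word 1: "species"
Word 2: "winner"
Comparing from end:
  Pos -1: 's' != 'r' (stop)
LCS = "" (length 0)


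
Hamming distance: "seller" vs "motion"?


Comparing character by character (same length = 6):
  Pos 0: 's' vs 'm' !=
  Pos 1: 'e' vs 'o' !=
  Pos 2: 'l' vs 't' !=
  Pos 3: 'l' vs 'i' !=
  Pos 4: 'e' vs 'o' !=
  Pos 5: 'r' vs 'n' !=
Hamming distance = 6


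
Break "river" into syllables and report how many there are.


Word: "river"
Syllable breakdown: riv / er
Counting: 2 parts
= 2 syllables


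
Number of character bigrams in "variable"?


Word: "variable" (length 8)
Number of 2-grams = length - 2 + 1 = 8 - 2 + 1
= 7


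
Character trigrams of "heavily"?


Word: "heavily" (length 7)
Number of trigrams = 7 - 3 + 1 = 5
  Position 0: "hea"
  Position 1: "eav"
  Position 2: "avi"
  Position 3: "vil"
  Position 4: "ily"
Trigrams = "hea", "eav", "avi", "vil", "ily"


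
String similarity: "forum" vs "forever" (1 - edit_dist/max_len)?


Word 1: "forum" (length 5)
Word 2: "forever" (length 7)
One optimal edit sequence:
  1. keep 'f'
  2. keep 'o'
  3. keep 'r'
  4. insert 'e'  (+1)
  5. insert 'v'  (+1)
  6. substitute 'u' -> 'e'  (+1)
  7. substitute 'm' -> 'r'  (+1)
Edit distance = 4
Max length = max(5, 7) = 7
Similarity = 1 - 4/7
= 0.4286


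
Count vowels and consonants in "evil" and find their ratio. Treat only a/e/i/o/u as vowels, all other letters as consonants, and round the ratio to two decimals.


Word: "evil"
Vowels (a,e,i,o,u): 2
Consonants: 2
Ratio = 2/2
= 1.00


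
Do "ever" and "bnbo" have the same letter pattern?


Pattern of "ever": [0, 1, 0, 2]
Pattern of "bnbo": [0, 1, 0, 2]
Patterns match
Same pattern = Yes


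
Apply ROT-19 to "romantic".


Word: "romantic"
Shift: 19
Each letter → (letter + shift) mod 26:
  'r' (17) + 19 = 10 → 'k'
  'o' (14) + 19 = 7 → 'h'
  'm' (12) + 19 = 5 → 'f'
  'a' (0) + 19 = 19 → 't'
  'n' (13) + 19 = 6 → 'g'
  't' (19) + 19 = 12 → 'm'
  'i' (8) + 19 = 1 → 'b'
  'c' (2) + 19 = 21 → 'v'
Result = "khftgmbv"


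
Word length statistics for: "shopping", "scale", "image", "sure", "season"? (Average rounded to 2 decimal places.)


Lengths: "shopping"=8, "scale"=5, "image"=5, "sure"=4, "season"=6
Sum = 28, Count = 5
Average = 28/5 = 5.60
= avg=5.60, min=4, max=8


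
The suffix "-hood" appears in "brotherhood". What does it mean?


Suffix: -hood
As in: brotherhood -> brother + -hood
Meaning = state / condition


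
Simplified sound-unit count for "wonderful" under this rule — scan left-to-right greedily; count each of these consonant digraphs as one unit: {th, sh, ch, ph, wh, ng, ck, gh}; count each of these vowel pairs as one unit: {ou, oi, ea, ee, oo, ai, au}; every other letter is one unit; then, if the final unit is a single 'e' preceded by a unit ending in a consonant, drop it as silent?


Word: "wonderful" (9 letters)
Left-to-right scan:
  [1] 'w' (letter)
  [2] 'o' (letter)
  [3] 'n' (letter)
  [4] 'd' (letter)
  [5] 'e' (letter)
  [6] 'r' (letter)
  [7] 'f' (letter)
  [8] 'u' (letter)
  [9] 'l' (letter)
Units from scan: 9
Sound units = 9 units


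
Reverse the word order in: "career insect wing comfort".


Original: "career insect wing comfort"
Words (1..n): career | insect | wing | comfort
Reversed (n..1): comfort | wing | insect | career
Result = "comfort wing insect career"


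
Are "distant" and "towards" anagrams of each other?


Word 1: "distant" → sorted: adinstt
Word 2: "towards" → sorted: adorstw
Same letters? adinstt != adorstw
Anagram = No


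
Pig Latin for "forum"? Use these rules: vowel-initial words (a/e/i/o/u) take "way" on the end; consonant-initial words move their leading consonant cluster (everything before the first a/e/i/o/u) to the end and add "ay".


Word: "forum"
Starts with consonant(s) → move to end, add 'ay'
Consonant cluster: "f"
Pig Latin = "orumfay"


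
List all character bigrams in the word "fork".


Word: "fork" (length 4)
Number of bigrams = 4 - 2 + 1 = 3
  Position 0: "fo"
  Position 1: "or"
  Position 2: "rk"
Bigrams = "fo", "or", "rk"


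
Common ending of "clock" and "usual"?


Word 1: "clock"
Word 2: "usual"
Comparing from end:
  Pos -1: 'k' != 'l' (stop)
LCS = "" (length 0)


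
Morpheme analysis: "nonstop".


Word: "nonstop"
Morphemes: non- + stop
Each morpheme carries meaning
= 2 morphemes


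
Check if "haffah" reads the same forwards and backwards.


Word: "haffah"
Reversed: "haffah"
Forward == Backward? haffah == haffah
Palindrome = Yes


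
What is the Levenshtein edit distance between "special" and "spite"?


Word 1: "special" (length 7)
Word 2: "spite" (length 5)
One optimal edit sequence (insert/delete/substitute each cost 1):
  1. keep 's'
  2. keep 'p'
  3. delete 'e'  (+1)
  4. delete 'c'  (+1)
  5. keep 'i'
  6. substitute 'a' -> 't'  (+1)
  7. substitute 'l' -> 'e'  (+1)
Total edit operations: 4
Edit distance = 4


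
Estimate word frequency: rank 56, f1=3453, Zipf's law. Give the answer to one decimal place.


Zipf's law: f(r) = f(1) / r
f(1) = 3453
f(56) = 3453 / 56
= 61.7 occurrences


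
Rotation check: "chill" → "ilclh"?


Word: "chill", Candidate: "ilclh"
Method: check if candidate is substring of word+word
"chillchill" contains "ilclh"? No
Is rotation = No


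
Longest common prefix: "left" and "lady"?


Word 1: "left"
Word 2: "lady"
Comparing from start:
  Pos 0: 'l' == 'l'
  Pos 1: 'e' != 'a' (stop)
LCP = "l" (length 1)


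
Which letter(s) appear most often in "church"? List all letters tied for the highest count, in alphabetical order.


Word: "church"
Letter counts:
  'c': 2
  'h': 2
  'r': 1
  'u': 1
Maximum count = 2
Most frequent = 'c', 'h' (2 times each)


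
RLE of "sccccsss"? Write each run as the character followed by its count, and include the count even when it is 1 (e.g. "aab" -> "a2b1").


String: "sccccsss"
Scanning for consecutive runs:
  's' x 1
  'c' x 4
  's' x 3
RLE = "s1c4s3"


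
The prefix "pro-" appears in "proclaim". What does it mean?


Prefix: pro-
As in: proclaim -> pro- + claim
Meaning = forward / in favor of


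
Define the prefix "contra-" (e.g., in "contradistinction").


Prefix: contra-
Example: contradistinction = contra- + distinction
Meaning = against


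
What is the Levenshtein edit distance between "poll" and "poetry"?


Word 1: "poll" (length 4)
Word 2: "poetry" (length 6)
One optimal edit sequence (insert/delete/substitute each cost 1):
  1. keep 'p'
  2. keep 'o'
  3. insert 'e'  (+1)
  4. insert 't'  (+1)
  5. substitute 'l' -> 'r'  (+1)
  6. substitute 'l' -> 'y'  (+1)
Total edit operations: 4
Edit distance = 4


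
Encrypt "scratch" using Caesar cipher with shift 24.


Word: "scratch"
Shift: 24
Each letter → (letter + shift) mod 26:
  's' (18) + 24 = 16 → 'q'
  'c' (2) + 24 = 0 → 'a'
  'r' (17) + 24 = 15 → 'p'
  'a' (0) + 24 = 24 → 'y'
  't' (19) + 24 = 17 → 'r'
  'c' (2) + 24 = 0 → 'a'
  'h' (7) + 24 = 5 → 'f'
Result = "qapyraf"


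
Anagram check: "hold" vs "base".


Word 1: "hold" → sorted: dhlo
Word 2: "base" → sorted: abes
Same letters? dhlo != abes
Anagram = No


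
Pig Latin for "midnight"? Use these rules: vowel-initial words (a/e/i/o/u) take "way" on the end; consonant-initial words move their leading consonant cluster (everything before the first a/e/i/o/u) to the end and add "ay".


Word: "midnight"
Starts with consonant(s) → move to end, add 'ay'
Consonant cluster: "m"
Pig Latin = "idnightmay"


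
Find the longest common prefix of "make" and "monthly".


Word 1: "make"
Word 2: "monthly"
Comparing from start:
  Pos 0: 'm' == 'm'
  Pos 1: 'a' != 'o' (stop)
LCP = "m" (length 1)


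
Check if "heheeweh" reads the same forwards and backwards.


Word: "heheeweh"
Reversed: "heweeheh"
Forward == Backward? heheeweh != heweeheh
Palindrome = No


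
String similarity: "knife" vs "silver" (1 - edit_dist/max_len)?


Word 1: "knife" (length 5)
Word 2: "silver" (length 6)
One optimal edit sequence:
  1. substitute 'k' -> 's'  (+1)
  2. substitute 'n' -> 'i'  (+1)
  3. substitute 'i' -> 'l'  (+1)
  4. substitute 'f' -> 'v'  (+1)
  5. keep 'e'
  6. insert 'r'  (+1)
Edit distance = 5
Max length = max(5, 6) = 6
Similarity = 1 - 5/6
= 0.1667


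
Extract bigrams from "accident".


Word: "accident" (length 8)
Number of bigrams = 8 - 2 + 1 = 7
  Position 0: "ac"
  Position 1: "cc"
  Position 2: "ci"
  Position 3: "id"
  Position 4: "de"
  Position 5: "en"
  Position 6: "nt"
Bigrams = "ac", "cc", "ci", "id", "de", "en", "nt"


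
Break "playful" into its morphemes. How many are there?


Word: "playful"
Morphemes: play + -ful
Each morpheme carries meaning
= 2 morphemes


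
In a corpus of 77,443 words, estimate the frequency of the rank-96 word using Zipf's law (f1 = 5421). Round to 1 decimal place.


Zipf's law: f(r) = f(1) / r
f(1) = 5421
f(96) = 5421 / 96
= 56.5 occurrences


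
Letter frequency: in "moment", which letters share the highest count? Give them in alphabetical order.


Word: "moment"
Letter counts:
  'e': 1
  'm': 2
  'n': 1
  'o': 1
  't': 1
Maximum count = 2
Most frequent = 'm' (2 times each)


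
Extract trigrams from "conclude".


Word: "conclude" (length 8)
Number of trigrams = 8 - 3 + 1 = 6
  Position 0: "con"
  Position 1: "onc"
  Position 2: "ncl"
  Position 3: "clu"
  Position 4: "lud"
  Position 5: "ude"
Trigrams = "con", "onc", "ncl", "clu", "lud", "ude"


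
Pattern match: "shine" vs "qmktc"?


Pattern of "shine": [0, 1, 2, 3, 4]
Pattern of "qmktc": [0, 1, 2, 3, 4]
Patterns match
Same pattern = Yes


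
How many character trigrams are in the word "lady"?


Word: "lady" (length 4)
Number of 3-grams = length - 3 + 1 = 4 - 3 + 1
= 2


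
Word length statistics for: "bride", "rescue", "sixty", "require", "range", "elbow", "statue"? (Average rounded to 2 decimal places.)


Lengths: "bride"=5, "rescue"=6, "sixty"=5, "require"=7, "range"=5, "elbow"=5, "statue"=6
Sum = 39, Count = 7
Average = 39/7 = 5.57
= avg=5.57, min=5, max=7


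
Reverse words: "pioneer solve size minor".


Original: "pioneer solve size minor"
Words (1..n): pioneer | solve | size | minor
Reversed (n..1): minor | size | solve | pioneer
Result = "minor size solve pioneer"


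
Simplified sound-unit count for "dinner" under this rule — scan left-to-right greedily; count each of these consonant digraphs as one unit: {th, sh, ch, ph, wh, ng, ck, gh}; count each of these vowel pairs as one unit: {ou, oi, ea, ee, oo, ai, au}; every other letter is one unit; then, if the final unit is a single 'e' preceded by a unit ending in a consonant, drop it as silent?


Word: "dinner" (6 letters)
Left-to-right scan:
  1. 'd' (letter)
  2. 'i' (letter)
  3. 'n' (letter)
  4. 'n' (letter)
  5. 'e' (letter)
  6. 'r' (letter)
Units from scan: 6
Sound units = 6 units


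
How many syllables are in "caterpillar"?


Word: "caterpillar"
Syllable breakdown: cat | er | pil | lar
Counting: 4 parts
= 4 syllables


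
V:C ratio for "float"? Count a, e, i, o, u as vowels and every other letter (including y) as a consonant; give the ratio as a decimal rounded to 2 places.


Word: "float"
Vowels (a,e,i,o,u): 2
Consonants: 3
Ratio = 2/3
= 0.67


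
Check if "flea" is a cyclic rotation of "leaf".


Word: "leaf", Candidate: "flea"
Method: check if candidate is substring of word+word
"leafleaf" contains "flea"? Yes
Is rotation = Yes


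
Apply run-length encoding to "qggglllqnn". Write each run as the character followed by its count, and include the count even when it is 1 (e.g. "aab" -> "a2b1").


String: "qggglllqnn"
Scanning for consecutive runs:
  'q' x 1
  'g' x 3
  'l' x 3
  'q' x 1
  'n' x 2
RLE = "q1g3l3q1n2"


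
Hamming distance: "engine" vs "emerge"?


Comparing character by character (same length = 6):
  Pos 0: 'e' vs 'e' =
  Pos 1: 'n' vs 'm' !=
  Pos 2: 'g' vs 'e' !=
  Pos 3: 'i' vs 'r' !=
  Pos 4: 'n' vs 'g' !=
  Pos 5: 'e' vs 'e' =
Hamming distance = 4


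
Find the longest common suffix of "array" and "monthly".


Word 1: "array"
Word 2: "monthly"
Comparing from end:
  Pos -1: 'y' == 'y'
  Pos -2: 'a' != 'l' (stop)
LCS = "y" (length 1)


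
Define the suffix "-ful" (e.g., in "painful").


Suffix: -ful
Example: painful = pain + -ful
Meaning = full of


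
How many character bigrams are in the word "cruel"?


Word: "cruel" (length 5)
Number of 2-grams = length - 2 + 1 = 5 - 2 + 1
= 4


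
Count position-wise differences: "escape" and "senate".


Comparing character by character (same length = 6):
  Pos 0: 'e' vs 's' !=
  Pos 1: 's' vs 'e' !=
  Pos 2: 'c' vs 'n' !=
  Pos 3: 'a' vs 'a' =
  Pos 4: 'p' vs 't' !=
  Pos 5: 'e' vs 'e' =
Hamming distance = 4


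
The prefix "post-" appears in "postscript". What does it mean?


Prefix: post-
Example: postscript (post- + script)
Meaning = after


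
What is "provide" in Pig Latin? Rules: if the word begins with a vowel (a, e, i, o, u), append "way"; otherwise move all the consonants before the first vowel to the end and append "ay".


Word: "provide"
Starts with consonant(s) → move to end, add 'ay'
Consonant cluster: "pr"
Pig Latin = "ovidepray"


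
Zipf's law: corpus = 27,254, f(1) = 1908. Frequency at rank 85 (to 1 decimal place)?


Zipf's law: f(r) = f(1) / r
f(1) = 1908
f(85) = 1908 / 85
= 22.4 occurrences


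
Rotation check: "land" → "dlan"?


Word: "land", Candidate: "dlan"
Method: check if candidate is substring of word+word
"landland" contains "dlan"? Yes
Is rotation = Yes


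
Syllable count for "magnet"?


Word: "magnet"
Syllable breakdown: mag | net
Counting: 2 parts
= 2 syllables


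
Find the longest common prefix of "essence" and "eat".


Word 1: "essence"
Word 2: "eat"
Comparing from start:
  Pos 0: 'e' == 'e'
  Pos 1: 's' != 'a' (stop)
LCP = "e" (length 1)


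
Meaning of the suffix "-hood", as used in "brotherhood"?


Suffix: -hood
Example: brotherhood (brother + -hood)
Meaning = state / condition


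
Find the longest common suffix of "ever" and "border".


Word 1: "ever"
Word 2: "border"
Comparing from end:
  Pos -1: 'r' == 'r'
  Pos -2: 'e' == 'e'
  Pos -3: 'v' != 'd' (stop)
LCS = "er" (length 2)


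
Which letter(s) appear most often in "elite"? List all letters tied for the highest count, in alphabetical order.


Word: "elite"
Letter counts:
  'e': 2
  'i': 1
  'l': 1
  't': 1
Maximum count = 2
Most frequent = 'e' (2 times each)


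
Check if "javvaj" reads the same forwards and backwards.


Word: "javvaj"
Reversed: "javvaj"
Forward == Backward? javvaj == javvaj
Palindrome = Yes


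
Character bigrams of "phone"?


Word: "phone" (length 5)
Number of bigrams = 5 - 2 + 1 = 4
  Position 0: "ph"
  Position 1: "ho"
  Position 2: "on"
  Position 3: "ne"
Bigrams = "ph", "ho", "on", "ne"


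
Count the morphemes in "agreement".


Word: "agreement"
Morphemes: agree + -ment
Each morpheme carries meaning
= 2 morphemes


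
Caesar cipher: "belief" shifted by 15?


Word: "belief"
Shift: 15
Each letter → (letter + shift) mod 26:
  'b' (1) + 15 = 16 → 'q'
  'e' (4) + 15 = 19 → 't'
  'l' (11) + 15 = 0 → 'a'
  'i' (8) + 15 = 23 → 'x'
  'e' (4) + 15 = 19 → 't'
  'f' (5) + 15 = 20 → 'u'
Result = "qtaxtu"


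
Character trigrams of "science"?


Word: "science" (length 7)
Number of trigrams = 7 - 3 + 1 = 5
  Position 0: "sci"
  Position 1: "cie"
  Position 2: "ien"
  Position 3: "enc"
  Position 4: "nce"
Trigrams = "sci", "cie", "ien", "enc", "nce"


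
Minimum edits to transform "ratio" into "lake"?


Word 1: "ratio" (length 5)
Word 2: "lake" (length 4)
One optimal edit sequence (insert/delete/substitute each cost 1):
  1. substitute 'r' -> 'l'  (+1)
  2. keep 'a'
  3. delete 't'  (+1)
  4. substitute 'i' -> 'k'  (+1)
  5. substitute 'o' -> 'e'  (+1)
Total edit operations: 4
Edit distance = 4


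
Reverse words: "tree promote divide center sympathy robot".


Original: "tree promote divide center sympathy robot"
Words (1..n): tree | promote | divide | center | sympathy | robot
Reversed (n..1): robot | sympathy | center | divide | promote | tree
Result = "robot sympathy center divide promote tree"


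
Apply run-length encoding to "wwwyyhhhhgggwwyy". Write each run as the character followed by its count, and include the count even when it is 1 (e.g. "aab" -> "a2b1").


String: "wwwyyhhhhgggwwyy"
Scanning for consecutive runs:
  'w' x 3
  'y' x 2
  'h' x 4
  'g' x 3
  'w' x 2
  'y' x 2
RLE = "w3y2h4g3w2y2"


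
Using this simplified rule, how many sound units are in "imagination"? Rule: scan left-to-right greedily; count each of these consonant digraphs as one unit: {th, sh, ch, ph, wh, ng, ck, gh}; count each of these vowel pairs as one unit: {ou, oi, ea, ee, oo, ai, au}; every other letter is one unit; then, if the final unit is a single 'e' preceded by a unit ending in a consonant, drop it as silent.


Word: "imagination" (11 letters)
Left-to-right scan:
  (1) 'i' (letter)
  (2) 'm' (letter)
  (3) 'a' (letter)
  (4) 'g' (letter)
  (5) 'i' (letter)
  (6) 'n' (letter)
  (7) 'a' (letter)
  (8) 't' (letter)
  (9) 'i' (letter)
  (10) 'o' (letter)
  (11) 'n' (letter)
Units from scan: 11
Sound units = 11 units


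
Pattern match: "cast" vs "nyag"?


Pattern of "cast": [0, 1, 2, 3]
Pattern of "nyag": [0, 1, 2, 3]
Patterns match
Same pattern = Yes


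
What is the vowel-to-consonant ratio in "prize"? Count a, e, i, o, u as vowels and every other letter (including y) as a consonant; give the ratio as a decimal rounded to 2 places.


Word: "prize"
Vowels (a,e,i,o,u): 2
Consonants: 3
Ratio = 2/3
= 0.67


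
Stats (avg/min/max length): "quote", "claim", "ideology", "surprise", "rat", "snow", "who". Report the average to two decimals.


Lengths: "quote"=5, "claim"=5, "ideology"=8, "surprise"=8, "rat"=3, "snow"=4, "who"=3
Sum = 36, Count = 7
Average = 36/7 = 5.14
= avg=5.14, min=3, max=8


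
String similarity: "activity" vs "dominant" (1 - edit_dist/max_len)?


Word 1: "activity" (length 8)
Word 2: "dominant" (length 8)
One optimal edit sequence:
  1. substitute 'a' -> 'd'  (+1)
  2. substitute 'c' -> 'o'  (+1)
  3. substitute 't' -> 'm'  (+1)
  4. keep 'i'
  5. substitute 'v' -> 'n'  (+1)
  6. substitute 'i' -> 'a'  (+1)
  7. substitute 't' -> 'n'  (+1)
  8. substitute 'y' -> 't'  (+1)
Edit distance = 7
Max length = max(8, 8) = 8
Similarity = 1 - 7/8
= 0.1250


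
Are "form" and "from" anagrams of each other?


Word 1: "form" → sorted: fmor
Word 2: "from" → sorted: fmor
Same letters? fmor == fmor
Anagram = Yes


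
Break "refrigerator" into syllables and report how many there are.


Word: "refrigerator"
Syllable breakdown: re | frig | er | a | tor
Counting: 5 parts
= 5 syllables


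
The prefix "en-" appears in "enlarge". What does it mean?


Prefix: en-
As in: enlarge -> en- + large
Meaning = cause to / put into


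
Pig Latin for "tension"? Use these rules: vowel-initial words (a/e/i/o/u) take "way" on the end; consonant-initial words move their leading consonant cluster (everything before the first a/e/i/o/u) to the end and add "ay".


Word: "tension"
Starts with consonant(s) → move to end, add 'ay'
Consonant cluster: "t"
Pig Latin = "ensiontay"


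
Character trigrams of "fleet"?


Word: "fleet" (length 5)
Number of trigrams = 5 - 3 + 1 = 3
  Position 0: "fle"
  Position 1: "lee"
  Position 2: "eet"
Trigrams = "fle", "lee", "eet"


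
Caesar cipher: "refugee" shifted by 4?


Word: "refugee"
Shift: 4
Each letter → (letter + shift) mod 26:
  'r' (17) + 4 = 21 → 'v'
  'e' (4) + 4 = 8 → 'i'
  'f' (5) + 4 = 9 → 'j'
  'u' (20) + 4 = 24 → 'y'
  'g' (6) + 4 = 10 → 'k'
  'e' (4) + 4 = 8 → 'i'
  'e' (4) + 4 = 8 → 'i'
Result = "vijykii"


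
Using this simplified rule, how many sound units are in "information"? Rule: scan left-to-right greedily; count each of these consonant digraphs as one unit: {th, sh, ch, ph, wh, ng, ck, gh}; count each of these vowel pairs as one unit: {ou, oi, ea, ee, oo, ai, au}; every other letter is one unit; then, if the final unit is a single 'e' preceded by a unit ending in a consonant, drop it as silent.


Word: "information" (11 letters)
Left-to-right scan:
  1. 'i' (letter)
  2. 'n' (letter)
  3. 'f' (letter)
  4. 'o' (letter)
  5. 'r' (letter)
  6. 'm' (letter)
  7. 'a' (letter)
  8. 't' (letter)
  9. 'i' (letter)
  10. 'o' (letter)
  11. 'n' (letter)
Units from scan: 11
Sound units = 11 units


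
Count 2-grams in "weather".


Word: "weather" (length 7)
Number of 2-grams = length - 2 + 1 = 7 - 2 + 1
= 6


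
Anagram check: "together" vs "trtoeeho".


Word 1: "together" → sorted: eeghortt
Word 2: "trtoeeho" → sorted: eehoortt
Same letters? eeghortt != eehoortt
Anagram = No


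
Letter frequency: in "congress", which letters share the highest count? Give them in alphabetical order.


Word: "congress"
Letter counts:
  'c': 1
  'e': 1
  'g': 1
  'n': 1
  'o': 1
  'r': 1
  's': 2
Maximum count = 2
Most frequent = 's' (2 times each)


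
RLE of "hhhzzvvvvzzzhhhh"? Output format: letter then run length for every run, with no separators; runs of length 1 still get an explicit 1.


String: "hhhzzvvvvzzzhhhh"
Scanning for consecutive runs:
  'h' x 3
  'z' x 2
  'v' x 4
  'z' x 3
  'h' x 4
RLE = "h3z2v4z3h4"


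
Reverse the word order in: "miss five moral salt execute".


Original: "miss five moral salt execute"
Words (1..n): miss | five | moral | salt | execute
Reversed (n..1): execute | salt | moral | five | miss
Result = "execute salt moral five miss"


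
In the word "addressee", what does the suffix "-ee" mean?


Suffix: -ee
Example: addressee = address + -ee
Meaning = one who receives


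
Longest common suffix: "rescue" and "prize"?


Word 1: "rescue"
Word 2: "prize"
Comparing from end:
  Pos -1: 'e' == 'e'
  Pos -2: 'u' != 'z' (stop)
LCS = "e" (length 1)


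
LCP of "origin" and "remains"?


Word 1: "origin"
Word 2: "remains"
Comparing from start:
  Pos 0: 'o' != 'r' (stop)
LCP = "" (length 0)


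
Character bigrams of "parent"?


Word: "parent" (length 6)
Number of bigrams = 6 - 2 + 1 = 5
  Position 0: "pa"
  Position 1: "ar"
  Position 2: "re"
  Position 3: "en"
  Position 4: "nt"
Bigrams = "pa", "ar", "re", "en", "nt"


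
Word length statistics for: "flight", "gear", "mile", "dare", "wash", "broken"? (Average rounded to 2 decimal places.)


Lengths: "flight"=6, "gear"=4, "mile"=4, "dare"=4, "wash"=4, "broken"=6
Sum = 28, Count = 6
Average = 28/6 = 4.67
= avg=4.67, min=4, max=6


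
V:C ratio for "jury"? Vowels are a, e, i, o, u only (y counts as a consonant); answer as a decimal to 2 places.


Word: "jury"
Vowels (a,e,i,o,u): 1
Consonants: 3
Ratio = 1/3
= 0.33


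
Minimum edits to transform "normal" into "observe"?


Word 1: "normal" (length 6)
Word 2: "observe" (length 7)
One optimal edit sequence (insert/delete/substitute each cost 1):
  1. insert 'o'  (+1)
  2. substitute 'n' -> 'b'  (+1)
  3. substitute 'o' -> 's'  (+1)
  4. substitute 'r' -> 'e'  (+1)
  5. substitute 'm' -> 'r'  (+1)
  6. substitute 'a' -> 'v'  (+1)
  7. substitute 'l' -> 'e'  (+1)
Total edit operations: 7
Edit distance = 7


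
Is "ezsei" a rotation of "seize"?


Word: "seize", Candidate: "ezsei"
Method: check if candidate is substring of word+word
"seizeseize" contains "ezsei"? No
Is rotation = No


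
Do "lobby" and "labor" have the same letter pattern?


Pattern of "lobby": [0, 1, 2, 2, 3]
Pattern of "labor": [0, 1, 2, 3, 4]
Patterns do not match
Same pattern = No


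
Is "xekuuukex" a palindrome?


Word: "xekuuukex"
Reversed: "xekuuukex"
Forward == Backward? xekuuukex == xekuuukex
Palindrome = Yes


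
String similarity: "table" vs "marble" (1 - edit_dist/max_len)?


Word 1: "table" (length 5)
Word 2: "marble" (length 6)
One optimal edit sequence:
  1. substitute 't' -> 'm'  (+1)
  2. keep 'a'
  3. insert 'r'  (+1)
  4. keep 'b'
  5. keep 'l'
  6. keep 'e'
Edit distance = 2
Max length = max(5, 6) = 6
Similarity = 1 - 2/6
= 0.6667


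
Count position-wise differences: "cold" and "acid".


Comparing character by character (same length = 4):
  Pos 0: 'c' vs 'a' !=
  Pos 1: 'o' vs 'c' !=
  Pos 2: 'l' vs 'i' !=
  Pos 3: 'd' vs 'd' =
Hamming distance = 3


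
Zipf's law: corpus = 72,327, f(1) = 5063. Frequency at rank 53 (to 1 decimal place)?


Zipf's law: f(r) = f(1) / r
f(1) = 5063
f(53) = 5063 / 53
= 95.5 occurrences


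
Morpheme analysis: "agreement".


Word: "agreement"
Morphemes: agree + -ment
Each morpheme carries meaning
= 2 morphemes


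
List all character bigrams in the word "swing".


Word: "swing" (length 5)
Number of bigrams = 5 - 2 + 1 = 4
  Position 0: "sw"
  Position 1: "wi"
  Position 2: "in"
  Position 3: "ng"
Bigrams = "sw", "wi", "in", "ng"


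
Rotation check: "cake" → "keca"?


Word: "cake", Candidate: "keca"
Method: check if candidate is substring of word+word
"cakecake" contains "keca"? Yes
Is rotation = Yes


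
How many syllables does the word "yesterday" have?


Word: "yesterday"
Syllable breakdown: yes / ter / day
Counting: 3 parts
= 3 syllables


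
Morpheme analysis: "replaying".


Word: "replaying"
Morphemes: re- / play / -ing
Each morpheme carries meaning
= 3 morphemes


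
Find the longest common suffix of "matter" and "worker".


Word 1: "matter"
Word 2: "worker"
Comparing from end:
  Pos -1: 'r' == 'r'
  Pos -2: 'e' == 'e'
  Pos -3: 't' != 'k' (stop)
LCS = "er" (length 2)


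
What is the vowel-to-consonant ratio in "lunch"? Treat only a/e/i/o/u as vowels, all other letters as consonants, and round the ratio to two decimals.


Word: "lunch"
Vowels (a,e,i,o,u): 1
Consonants: 4
Ratio = 1/4
= 0.25


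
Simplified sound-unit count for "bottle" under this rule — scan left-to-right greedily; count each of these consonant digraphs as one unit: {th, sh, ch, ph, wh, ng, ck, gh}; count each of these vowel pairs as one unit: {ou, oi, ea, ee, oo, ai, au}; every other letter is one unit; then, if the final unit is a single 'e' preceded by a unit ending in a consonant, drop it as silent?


Word: "bottle" (6 letters)
Left-to-right scan:
  [1] 'b' (letter)
  [2] 'o' (letter)
  [3] 't' (letter)
  [4] 't' (letter)
  [5] 'l' (letter)
  [6] 'e' (letter)
Units from scan: 6
Final unit is 'e' after a consonant -> drop as silent (-1)
Sound units = 5 units


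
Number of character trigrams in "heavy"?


Word: "heavy" (length 5)
Number of 3-grams = length - 3 + 1 = 5 - 3 + 1
= 3


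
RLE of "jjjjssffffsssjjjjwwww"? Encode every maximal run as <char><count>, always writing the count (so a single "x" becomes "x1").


String: "jjjjssffffsssjjjjwwww"
Scanning for consecutive runs:
  'j' x 4
  's' x 2
  'f' x 4
  's' x 3
  'j' x 4
  'w' x 4
RLE = "j4s2f4s3j4w4"


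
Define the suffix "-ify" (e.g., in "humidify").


Suffix: -ify
Example: humidify (humid + -ify)
Meaning = to make


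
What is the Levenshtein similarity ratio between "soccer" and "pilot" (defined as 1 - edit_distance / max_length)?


Word 1: "soccer" (length 6)
Word 2: "pilot" (length 5)
One optimal edit sequence:
  1. delete 's'  (+1)
  2. substitute 'o' -> 'p'  (+1)
  3. substitute 'c' -> 'i'  (+1)
  4. substitute 'c' -> 'l'  (+1)
  5. substitute 'e' -> 'o'  (+1)
  6. substitute 'r' -> 't'  (+1)
Edit distance = 6
Max length = max(6, 5) = 6
Similarity = 1 - 6/6
= 0.0000


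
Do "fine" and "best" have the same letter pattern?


Pattern of "fine": [0, 1, 2, 3]
Pattern of "best": [0, 1, 2, 3]
Patterns match
Same pattern = Yes


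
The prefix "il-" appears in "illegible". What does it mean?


Prefix: il-
As in: illegible -> il- + legible
Meaning = not


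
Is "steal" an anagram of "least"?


Word 1: "least" → sorted: aelst
Word 2: "steal" → sorted: aelst
Same letters? aelst == aelst
Anagram = Yes


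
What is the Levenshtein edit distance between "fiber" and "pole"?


Word 1: "fiber" (length 5)
Word 2: "pole" (length 4)
One optimal edit sequence (insert/delete/substitute each cost 1):
  1. substitute 'f' -> 'p'  (+1)
  2. substitute 'i' -> 'o'  (+1)
  3. substitute 'b' -> 'l'  (+1)
  4. keep 'e'
  5. delete 'r'  (+1)
Total edit operations: 4
Edit distance = 4


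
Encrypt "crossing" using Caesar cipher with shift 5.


Word: "crossing"
Shift: 5
Each letter → (letter + shift) mod 26:
  'c' (2) + 5 = 7 → 'h'
  'r' (17) + 5 = 22 → 'w'
  'o' (14) + 5 = 19 → 't'
  's' (18) + 5 = 23 → 'x'
  's' (18) + 5 = 23 → 'x'
  'i' (8) + 5 = 13 → 'n'
  'n' (13) + 5 = 18 → 's'
  'g' (6) + 5 = 11 → 'l'
Result = "hwtxxnsl"


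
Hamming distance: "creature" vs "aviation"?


Comparing character by character (same length = 8):
  Pos 0: 'c' vs 'a' !=
  Pos 1: 'r' vs 'v' !=
  Pos 2: 'e' vs 'i' !=
  Pos 3: 'a' vs 'a' =
  Pos 4: 't' vs 't' =
  Pos 5: 'u' vs 'i' !=
  Pos 6: 'r' vs 'o' !=
  Pos 7: 'e' vs 'n' !=
Hamming distance = 6


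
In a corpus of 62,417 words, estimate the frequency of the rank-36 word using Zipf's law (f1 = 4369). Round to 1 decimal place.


Zipf's law: f(r) = f(1) / r
f(1) = 4369
f(36) = 4369 / 36
= 121.4 occurrences


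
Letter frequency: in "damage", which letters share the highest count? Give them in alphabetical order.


Word: "damage"
Letter counts:
  'a': 2
  'd': 1
  'e': 1
  'g': 1
  'm': 1
Maximum count = 2
Most frequent = 'a' (2 times each)


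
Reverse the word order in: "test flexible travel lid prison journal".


Original: "test flexible travel lid prison journal"
Words (1..n): test | flexible | travel | lid | prison | journal
Reversed (n..1): journal | prison | lid | travel | flexible | test
Result = "journal prison lid travel flexible test"


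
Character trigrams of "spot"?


Word: "spot" (length 4)
Number of trigrams = 4 - 3 + 1 = 2
  Position 0: "spo"
  Position 1: "pot"
Trigrams = "spo", "pot"


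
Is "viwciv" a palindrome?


Word: "viwciv"
Reversed: "vicwiv"
Forward == Backward? viwciv != vicwiv
Palindrome = No


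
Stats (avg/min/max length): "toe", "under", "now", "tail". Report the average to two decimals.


Lengths: "toe"=3, "under"=5, "now"=3, "tail"=4
Sum = 15, Count = 4
Average = 15/4 = 3.75
= avg=3.75, min=3, max=5


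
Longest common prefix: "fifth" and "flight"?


Word 1: "fifth"
Word 2: "flight"
Comparing from start:
  Pos 0: 'f' == 'f'
  Pos 1: 'i' != 'l' (stop)
LCP = "f" (length 1)


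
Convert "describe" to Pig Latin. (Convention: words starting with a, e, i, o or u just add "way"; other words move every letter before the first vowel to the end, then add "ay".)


Word: "describe"
Starts with consonant(s) → move to end, add 'ay'
Consonant cluster: "d"
Pig Latin = "escribeday"


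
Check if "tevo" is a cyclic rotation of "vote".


Word: "vote", Candidate: "tevo"
Method: check if candidate is substring of word+word
"votevote" contains "tevo"? Yes
Is rotation = Yes


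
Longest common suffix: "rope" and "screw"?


Word 1: "rope"
Word 2: "screw"
Comparing from end:
  Pos -1: 'e' != 'w' (stop)
LCS = "" (length 0)


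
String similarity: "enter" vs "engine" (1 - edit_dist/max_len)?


Word 1: "enter" (length 5)
Word 2: "engine" (length 6)
One optimal edit sequence:
  1. keep 'e'
  2. keep 'n'
  3. insert 'g'  (+1)
  4. substitute 't' -> 'i'  (+1)
  5. substitute 'e' -> 'n'  (+1)
  6. substitute 'r' -> 'e'  (+1)
Edit distance = 4
Max length = max(5, 6) = 6
Similarity = 1 - 4/6
= 0.3333


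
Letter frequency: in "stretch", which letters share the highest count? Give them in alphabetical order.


Word: "stretch"
Letter counts:
  'c': 1
  'e': 1
  'h': 1
  'r': 1
  's': 1
  't': 2
Maximum count = 2
Most frequent = 't' (2 times each)


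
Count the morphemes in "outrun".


Word: "outrun"
Morphemes: out- | run
Each morpheme carries meaning
= 2 morphemes


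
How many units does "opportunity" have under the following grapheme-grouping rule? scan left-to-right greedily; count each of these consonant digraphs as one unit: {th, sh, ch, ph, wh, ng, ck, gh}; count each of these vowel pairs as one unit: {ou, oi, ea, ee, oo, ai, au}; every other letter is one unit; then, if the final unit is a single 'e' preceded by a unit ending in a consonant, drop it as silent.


Word: "opportunity" (11 letters)
Left-to-right scan:
  1. 'o' (letter)
  2. 'p' (letter)
  3. 'p' (letter)
  4. 'o' (letter)
  5. 'r' (letter)
  6. 't' (letter)
  7. 'u' (letter)
  8. 'n' (letter)
  9. 'i' (letter)
  10. 't' (letter)
  11. 'y' (letter)
Units from scan: 11
Sound units = 11 units


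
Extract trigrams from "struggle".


Word: "struggle" (length 8)
Number of trigrams = 8 - 3 + 1 = 6
  Position 0: "str"
  Position 1: "tru"
  Position 2: "rug"
  Position 3: "ugg"
  Position 4: "ggl"
  Position 5: "gle"
Trigrams = "str", "tru", "rug", "ugg", "ggl", "gle"


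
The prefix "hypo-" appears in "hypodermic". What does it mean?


Prefix: hypo-
Example: hypodermic = hypo- + dermic
Meaning = under / below normal


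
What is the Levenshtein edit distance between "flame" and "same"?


Word 1: "flame" (length 5)
Word 2: "same" (length 4)
One optimal edit sequence (insert/delete/substitute each cost 1):
  1. delete 'f'  (+1)
  2. substitute 'l' -> 's'  (+1)
  3. keep 'a'
  4. keep 'm'
  5. keep 'e'
Total edit operations: 2
Edit distance = 2


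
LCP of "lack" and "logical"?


Word 1: "lack"
Word 2: "logical"
Comparing from start:
  Pos 0: 'l' == 'l'
  Pos 1: 'a' != 'o' (stop)
LCP = "l" (length 1)


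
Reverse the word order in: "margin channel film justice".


Original: "margin channel film justice"
Words (1..n): margin | channel | film | justice
Reversed (n..1): justice | film | channel | margin
Result = "justice film channel margin"


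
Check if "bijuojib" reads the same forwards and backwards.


Word: "bijuojib"
Reversed: "bijoujib"
Forward == Backward? bijuojib != bijoujib
Palindrome = No


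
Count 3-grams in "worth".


Word: "worth" (length 5)
Number of 3-grams = length - 3 + 1 = 5 - 3 + 1
= 3
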